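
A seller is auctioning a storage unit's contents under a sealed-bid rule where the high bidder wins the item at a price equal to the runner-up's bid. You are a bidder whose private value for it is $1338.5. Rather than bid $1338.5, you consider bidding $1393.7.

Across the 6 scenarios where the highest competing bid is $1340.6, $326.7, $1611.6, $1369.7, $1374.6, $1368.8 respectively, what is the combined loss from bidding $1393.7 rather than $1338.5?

$99.7

The deviation costs you only when the competing bid falls strictly between $1338.5 and $1393.7; elsewhere both bids give the same outcome.
$1340.6: truthful payoff $0, deviation payoff −$2.1 → loss $2.1.
$326.7: outcomes coincide → loss $0.
$1611.6: outcomes coincide → loss $0.
$1369.7: truthful payoff $0, deviation payoff −$31.2 → loss $31.2.
$1374.6: truthful payoff $0, deviation payoff −$36.1 → loss $36.1.
$1368.8: truthful payoff $0, deviation payoff −$30.3 → loss $30.3.
Total loss = $2.1 + $31.2 + $36.1 + $30.3 = $99.7.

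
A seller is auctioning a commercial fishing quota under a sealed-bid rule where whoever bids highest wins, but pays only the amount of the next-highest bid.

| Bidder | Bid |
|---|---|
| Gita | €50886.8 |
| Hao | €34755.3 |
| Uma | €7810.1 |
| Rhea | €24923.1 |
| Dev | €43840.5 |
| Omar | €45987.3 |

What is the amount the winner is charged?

€45987.3

Highest bid: Gita at €50886.8, so Gita wins.
Second-highest bid: Omar at €45987.3 — that is the price the winner pays.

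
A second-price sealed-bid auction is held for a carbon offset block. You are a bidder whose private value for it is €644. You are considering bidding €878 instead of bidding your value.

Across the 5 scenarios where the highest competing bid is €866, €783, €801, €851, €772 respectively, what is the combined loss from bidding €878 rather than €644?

€853

The deviation costs you only when the competing bid falls strictly between €644 and €878; elsewhere both bids give the same outcome.
€866: truthful payoff €0, deviation payoff −€222 → loss €222.
€783: truthful payoff €0, deviation payoff −€139 → loss €139.
€801: truthful payoff €0, deviation payoff −€157 → loss €157.
€851: truthful payoff €0, deviation payoff −€207 → loss €207.
€772: truthful payoff €0, deviation payoff −€128 → loss €128.
Total loss = €222 + €139 + €157 + €207 + €128 = €853.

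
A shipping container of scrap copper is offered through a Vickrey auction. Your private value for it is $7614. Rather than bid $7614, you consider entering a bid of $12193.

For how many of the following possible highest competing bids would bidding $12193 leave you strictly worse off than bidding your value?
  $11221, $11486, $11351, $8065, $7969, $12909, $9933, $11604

The deviation hurts exactly when the highest competing bid lies strictly between $7614 and $12193 — overbidding then wins at a price above your value.
$11221: inside the interval → strictly worse (loss $3607).
$11486: inside the interval → strictly worse (loss $3872).
$11351: inside the interval → strictly worse (loss $3737).
$8065: inside the interval → strictly worse (loss $451).
$7969: inside the interval → strictly worse (loss $355).
$12909: above both → same outcome either way.
$9933: inside the interval → strictly worse (loss $2319).
$11604: inside the interval → strictly worse (loss $3990).
Count: 7.

7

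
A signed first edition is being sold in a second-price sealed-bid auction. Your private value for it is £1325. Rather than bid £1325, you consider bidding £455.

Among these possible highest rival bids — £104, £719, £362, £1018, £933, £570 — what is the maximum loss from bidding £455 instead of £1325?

£755

£104: same outcome either way → loss £0.
£719: truthful gives £606, deviation gives £0 → loss £606.
£362: same outcome either way → loss £0.
£1018: truthful gives £307, deviation gives £0 → loss £307.
£933: truthful gives £392, deviation gives £0 → loss £392.
£570: truthful gives £755, deviation gives £0 → loss £755.
Maximum loss: £755.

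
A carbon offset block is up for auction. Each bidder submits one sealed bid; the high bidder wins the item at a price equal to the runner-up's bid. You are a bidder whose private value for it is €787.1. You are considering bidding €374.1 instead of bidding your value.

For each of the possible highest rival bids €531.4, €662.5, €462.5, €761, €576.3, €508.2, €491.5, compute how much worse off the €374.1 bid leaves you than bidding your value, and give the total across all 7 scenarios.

€1516.3

The deviation costs you only when the competing bid falls strictly between €374.1 and €787.1; elsewhere both bids give the same outcome.
€531.4: truthful payoff €255.7, deviation payoff €0 → loss €255.7.
€662.5: truthful payoff €124.6, deviation payoff €0 → loss €124.6.
€462.5: truthful payoff €324.6, deviation payoff €0 → loss €324.6.
€761: truthful payoff €26.1, deviation payoff €0 → loss €26.1.
€576.3: truthful payoff €210.8, deviation payoff €0 → loss €210.8.
€508.2: truthful payoff €278.9, deviation payoff €0 → loss €278.9.
€491.5: truthful payoff €295.6, deviation payoff €0 → loss €295.6.
Total loss = €255.7 + €124.6 + €324.6 + €26.1 + €210.8 + €278.9 + €295.6 = €1516.3.
Truthful bidding weakly dominates here: raising your bid can only win items priced above your value, and lowering it can only forfeit items priced below.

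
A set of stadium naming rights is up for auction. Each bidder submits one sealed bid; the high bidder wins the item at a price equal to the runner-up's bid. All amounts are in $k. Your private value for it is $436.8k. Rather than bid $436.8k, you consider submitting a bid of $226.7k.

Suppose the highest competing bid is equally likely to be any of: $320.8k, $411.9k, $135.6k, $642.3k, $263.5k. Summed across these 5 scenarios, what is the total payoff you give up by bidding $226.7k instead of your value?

$314.2k

The deviation costs you only when the competing bid falls strictly between $226.7k and $436.8k; elsewhere both bids give the same outcome.
$320.8k: truthful payoff $116k, deviation payoff $0k → loss $116k.
$411.9k: truthful payoff $24.9k, deviation payoff $0k → loss $24.9k.
$135.6k: outcomes coincide → loss $0k.
$642.3k: outcomes coincide → loss $0k.
$263.5k: truthful payoff $173.3k, deviation payoff $0k → loss $173.3k.
Total loss = $116k + $24.9k + $173.3k = $314.2k.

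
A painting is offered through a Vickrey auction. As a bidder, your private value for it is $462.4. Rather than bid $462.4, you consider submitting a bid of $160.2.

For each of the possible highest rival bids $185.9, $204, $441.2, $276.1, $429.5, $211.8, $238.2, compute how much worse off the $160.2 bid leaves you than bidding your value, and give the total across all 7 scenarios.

$1250.1

The deviation costs you only when the competing bid falls strictly between $160.2 and $462.4; elsewhere both bids give the same outcome.
$185.9: truthful payoff $276.5, deviation payoff $0 → loss $276.5.
$204: truthful payoff $258.4, deviation payoff $0 → loss $258.4.
$441.2: truthful payoff $21.2, deviation payoff $0 → loss $21.2.
$276.1: truthful payoff $186.3, deviation payoff $0 → loss $186.3.
$429.5: truthful payoff $32.9, deviation payoff $0 → loss $32.9.
$211.8: truthful payoff $250.6, deviation payoff $0 → loss $250.6.
$238.2: truthful payoff $224.2, deviation payoff $0 → loss $224.2.
Total loss = $276.5 + $258.4 + $21.2 + $186.3 + $32.9 + $250.6 + $224.2 = $1250.1.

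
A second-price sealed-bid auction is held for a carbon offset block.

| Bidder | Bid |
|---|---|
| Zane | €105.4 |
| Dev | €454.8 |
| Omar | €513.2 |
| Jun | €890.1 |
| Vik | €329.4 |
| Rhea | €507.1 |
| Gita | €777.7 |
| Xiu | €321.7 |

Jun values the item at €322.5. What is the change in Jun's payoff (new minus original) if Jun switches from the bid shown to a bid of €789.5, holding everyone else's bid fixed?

The highest bid among the other bidders is €777.7; Jun's bid doesn't change that.
Original bid €890.1: Jun is highest, pays the top rival bid €777.7; payoff €322.5 − €777.7 = −€455.2.
Alternative bid €789.5: Jun is highest, pays the top rival bid €777.7; payoff €322.5 − €777.7 = −€455.2.
Change in payoff = −€455.2 − (−€455.2) = €0.

€0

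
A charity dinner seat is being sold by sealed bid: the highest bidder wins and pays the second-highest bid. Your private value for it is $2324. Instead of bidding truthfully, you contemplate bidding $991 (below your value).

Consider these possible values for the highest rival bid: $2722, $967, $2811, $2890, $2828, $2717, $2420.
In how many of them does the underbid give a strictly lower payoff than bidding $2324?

The deviation hurts exactly when the highest competing bid lies strictly between $991 and $2324 — underbidding then forfeits a profitable win.
$2722: above both → same outcome either way.
$967: below both → same outcome either way.
$2811: above both → same outcome either way.
$2890: above both → same outcome either way.
$2828: above both → same outcome either way.
$2717: above both → same outcome either way.
$2420: above both → same outcome either way.
Count: 0.

0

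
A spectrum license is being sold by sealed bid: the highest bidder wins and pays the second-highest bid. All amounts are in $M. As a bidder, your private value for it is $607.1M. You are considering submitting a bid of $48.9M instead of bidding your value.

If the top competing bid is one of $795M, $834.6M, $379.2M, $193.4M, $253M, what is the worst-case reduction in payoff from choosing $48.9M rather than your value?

$413.7M

$795M: same outcome either way → loss $0M.
$834.6M: same outcome either way → loss $0M.
$379.2M: truthful gives $227.9M, deviation gives $0M → loss $227.9M.
$193.4M: truthful gives $413.7M, deviation gives $0M → loss $413.7M.
$253M: truthful gives $354.1M, deviation gives $0M → loss $354.1M.
Maximum loss: $413.7M.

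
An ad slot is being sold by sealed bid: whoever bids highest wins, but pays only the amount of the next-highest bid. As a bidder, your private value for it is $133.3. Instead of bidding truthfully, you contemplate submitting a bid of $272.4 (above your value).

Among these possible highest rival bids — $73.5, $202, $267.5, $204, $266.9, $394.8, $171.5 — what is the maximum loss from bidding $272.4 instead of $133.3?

$134.2

$73.5: same outcome either way → loss $0.
$202: truthful gives $0, deviation gives −$68.7 → loss $68.7.
$267.5: truthful gives $0, deviation gives −$134.2 → loss $134.2.
$204: truthful gives $0, deviation gives −$70.7 → loss $70.7.
$266.9: truthful gives $0, deviation gives −$133.6 → loss $133.6.
$394.8: same outcome either way → loss $0.
$171.5: truthful gives $0, deviation gives −$38.2 → loss $38.2.
Maximum loss: $134.2.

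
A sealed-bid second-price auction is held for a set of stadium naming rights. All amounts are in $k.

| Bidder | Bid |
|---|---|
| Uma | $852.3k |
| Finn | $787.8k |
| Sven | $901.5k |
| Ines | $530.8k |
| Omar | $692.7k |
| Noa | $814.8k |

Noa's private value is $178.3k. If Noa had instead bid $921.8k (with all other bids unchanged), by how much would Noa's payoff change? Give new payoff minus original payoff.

The highest bid among the other bidders is $901.5k; Noa's bid doesn't change that.
Original bid $814.8k: Noa is not highest (top rival bid is $901.5k); payoff $0k.
Alternative bid $921.8k: Noa is highest, pays the top rival bid $901.5k; payoff $178.3k − $901.5k = −$723.2k.
Change in payoff = −$723.2k − ($0k) = −$723.2k.

−$723.2k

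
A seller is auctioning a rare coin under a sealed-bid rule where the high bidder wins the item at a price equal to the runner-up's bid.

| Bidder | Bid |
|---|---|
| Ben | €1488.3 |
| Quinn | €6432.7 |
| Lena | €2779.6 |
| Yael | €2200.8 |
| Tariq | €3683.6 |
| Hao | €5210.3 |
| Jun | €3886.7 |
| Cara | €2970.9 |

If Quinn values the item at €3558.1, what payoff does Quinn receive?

Highest bid: Quinn at €6432.7, so Quinn wins.
Second-highest bid: Hao at €5210.3 — that is the price the winner pays.
Quinn's payoff = value − price = €3558.1 − €5210.3 = −€1652.2.

−€1652.2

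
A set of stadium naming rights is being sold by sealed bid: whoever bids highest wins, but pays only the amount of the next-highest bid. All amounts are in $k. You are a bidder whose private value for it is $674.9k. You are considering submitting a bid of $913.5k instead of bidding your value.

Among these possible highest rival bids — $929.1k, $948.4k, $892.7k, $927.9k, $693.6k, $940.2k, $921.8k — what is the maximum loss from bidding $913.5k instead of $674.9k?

$929.1k: same outcome either way → loss $0k.
$948.4k: same outcome either way → loss $0k.
$892.7k: truthful gives $0k, deviation gives −$217.8k → loss $217.8k.
$927.9k: same outcome either way → loss $0k.
$693.6k: truthful gives $0k, deviation gives −$18.7k → loss $18.7k.
$940.2k: same outcome either way → loss $0k.
$921.8k: same outcome either way → loss $0k.
Maximum loss: $217.8k.

$217.8k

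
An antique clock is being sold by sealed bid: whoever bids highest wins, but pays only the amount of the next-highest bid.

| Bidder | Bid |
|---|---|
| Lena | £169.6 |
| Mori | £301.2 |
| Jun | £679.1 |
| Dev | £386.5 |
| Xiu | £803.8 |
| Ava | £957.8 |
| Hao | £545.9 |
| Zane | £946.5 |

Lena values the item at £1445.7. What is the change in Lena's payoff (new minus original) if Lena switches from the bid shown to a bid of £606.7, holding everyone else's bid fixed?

£0

The highest bid among the other bidders is £957.8; Lena's bid doesn't change that.
Original bid £169.6: Lena is not highest (top rival bid is £957.8); payoff £0.
Alternative bid £606.7: Lena is not highest (top rival bid is £957.8); payoff £0.
Change in payoff = £0 − (£0) = £0.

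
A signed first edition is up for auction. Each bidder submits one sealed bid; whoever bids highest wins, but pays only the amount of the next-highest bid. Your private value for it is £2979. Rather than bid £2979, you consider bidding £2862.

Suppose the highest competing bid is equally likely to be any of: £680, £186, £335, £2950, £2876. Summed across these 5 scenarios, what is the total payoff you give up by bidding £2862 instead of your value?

The deviation costs you only when the competing bid falls strictly between £2862 and £2979; elsewhere both bids give the same outcome.
£680: outcomes coincide → loss £0.
£186: outcomes coincide → loss £0.
£335: outcomes coincide → loss £0.
£2950: truthful payoff £29, deviation payoff £0 → loss £29.
£2876: truthful payoff £103, deviation payoff £0 → loss £103.
Total loss = £29 + £103 = £132.

£132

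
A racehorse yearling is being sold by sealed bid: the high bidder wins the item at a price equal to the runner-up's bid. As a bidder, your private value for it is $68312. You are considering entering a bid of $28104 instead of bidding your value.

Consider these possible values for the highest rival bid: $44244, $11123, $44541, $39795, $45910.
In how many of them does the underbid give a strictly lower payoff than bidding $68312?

4

The deviation hurts exactly when the highest competing bid lies strictly between $28104 and $68312 — underbidding then forfeits a profitable win.
$44244: inside the interval → strictly worse (loss $24068).
$11123: below both → same outcome either way.
$44541: inside the interval → strictly worse (loss $23771).
$39795: inside the interval → strictly worse (loss $28517).
$45910: inside the interval → strictly worse (loss $22402).
Count: 4.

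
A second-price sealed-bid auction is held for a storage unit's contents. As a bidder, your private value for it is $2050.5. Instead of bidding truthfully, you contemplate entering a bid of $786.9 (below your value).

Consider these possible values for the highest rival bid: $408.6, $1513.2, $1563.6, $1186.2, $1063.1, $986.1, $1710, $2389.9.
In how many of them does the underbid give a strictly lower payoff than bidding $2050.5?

The deviation hurts exactly when the highest competing bid lies strictly between $786.9 and $2050.5 — underbidding then forfeits a profitable win.
$408.6: below both → same outcome either way.
$1513.2: inside the interval → strictly worse (loss $537.3).
$1563.6: inside the interval → strictly worse (loss $486.9).
$1186.2: inside the interval → strictly worse (loss $864.3).
$1063.1: inside the interval → strictly worse (loss $987.4).
$986.1: inside the interval → strictly worse (loss $1064.4).
$1710: inside the interval → strictly worse (loss $340.5).
$2389.9: above both → same outcome either way.
Count: 6.

6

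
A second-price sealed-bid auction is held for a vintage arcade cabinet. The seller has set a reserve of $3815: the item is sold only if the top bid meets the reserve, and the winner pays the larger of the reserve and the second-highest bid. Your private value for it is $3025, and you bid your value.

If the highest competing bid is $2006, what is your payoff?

Your bid $3025 is the highest bid but falls below the reserve $3815, so the item goes unsold. Payoff $0.

$0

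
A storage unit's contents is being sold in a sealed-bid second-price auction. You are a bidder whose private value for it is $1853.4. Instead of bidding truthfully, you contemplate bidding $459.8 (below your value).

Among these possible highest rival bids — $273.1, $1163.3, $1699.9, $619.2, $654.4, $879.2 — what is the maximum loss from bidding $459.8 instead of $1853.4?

$1234.2

$273.1: same outcome either way → loss $0.
$1163.3: truthful gives $690.1, deviation gives $0 → loss $690.1.
$1699.9: truthful gives $153.5, deviation gives $0 → loss $153.5.
$619.2: truthful gives $1234.2, deviation gives $0 → loss $1234.2.
$654.4: truthful gives $1199, deviation gives $0 → loss $1199.
$879.2: truthful gives $974.2, deviation gives $0 → loss $974.2.
Maximum loss: $1234.2.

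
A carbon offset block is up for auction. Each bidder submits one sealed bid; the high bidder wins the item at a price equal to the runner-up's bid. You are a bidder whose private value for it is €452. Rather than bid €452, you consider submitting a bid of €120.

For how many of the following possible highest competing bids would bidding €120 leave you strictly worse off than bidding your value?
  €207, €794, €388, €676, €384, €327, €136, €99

The deviation hurts exactly when the highest competing bid lies strictly between €120 and €452 — underbidding then forfeits a profitable win.
€207: inside the interval → strictly worse (loss €245).
€794: above both → same outcome either way.
€388: inside the interval → strictly worse (loss €64).
€676: above both → same outcome either way.
€384: inside the interval → strictly worse (loss €68).
€327: inside the interval → strictly worse (loss €125).
€136: inside the interval → strictly worse (loss €316).
€99: below both → same outcome either way.
Count: 5.

5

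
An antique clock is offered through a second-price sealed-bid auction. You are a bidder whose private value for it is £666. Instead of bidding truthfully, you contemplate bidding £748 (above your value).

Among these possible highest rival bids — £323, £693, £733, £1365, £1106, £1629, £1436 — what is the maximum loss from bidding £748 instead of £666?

£323: same outcome either way → loss £0.
£693: truthful gives £0, deviation gives −£27 → loss £27.
£733: truthful gives £0, deviation gives −£67 → loss £67.
£1365: same outcome either way → loss £0.
£1106: same outcome either way → loss £0.
£1629: same outcome either way → loss £0.
£1436: same outcome either way → loss £0.
Maximum loss: £67.

£67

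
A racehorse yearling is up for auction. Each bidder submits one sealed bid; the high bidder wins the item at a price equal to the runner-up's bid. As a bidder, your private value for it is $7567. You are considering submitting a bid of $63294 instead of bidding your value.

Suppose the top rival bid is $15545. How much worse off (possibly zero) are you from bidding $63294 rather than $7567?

Bidding your value $7567: you lose (since $7567 < $15545). Payoff $0.
Bidding $63294: you win and pay $15545. Payoff $7567 − $15545 = −$7978.
The competing bid $15545 lies between your value and your inflated bid, so overbidding wins an item priced above your value.
Loss from deviating = $0 − (−$7978) = $7978.

$7978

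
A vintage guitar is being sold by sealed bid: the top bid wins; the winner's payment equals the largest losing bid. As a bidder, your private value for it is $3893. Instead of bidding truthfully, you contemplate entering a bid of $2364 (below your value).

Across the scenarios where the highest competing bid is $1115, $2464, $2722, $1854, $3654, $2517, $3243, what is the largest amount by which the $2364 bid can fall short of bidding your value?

$1429

$1115: same outcome either way → loss $0.
$2464: truthful gives $1429, deviation gives $0 → loss $1429.
$2722: truthful gives $1171, deviation gives $0 → loss $1171.
$1854: same outcome either way → loss $0.
$3654: truthful gives $239, deviation gives $0 → loss $239.
$2517: truthful gives $1376, deviation gives $0 → loss $1376.
$3243: truthful gives $650, deviation gives $0 → loss $650.
Maximum loss: $1429.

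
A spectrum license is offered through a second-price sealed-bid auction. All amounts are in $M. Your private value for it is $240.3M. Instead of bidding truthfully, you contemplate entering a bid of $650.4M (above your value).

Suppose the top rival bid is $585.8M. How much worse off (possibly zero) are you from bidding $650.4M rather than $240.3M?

Bidding your value $240.3M: you lose (since $240.3M < $585.8M). Payoff $0M.
Bidding $650.4M: you win and pay $585.8M. Payoff $240.3M − $585.8M = −$345.5M.
The competing bid $585.8M lies between your value and your inflated bid, so overbidding wins an item priced above your value.
Loss from deviating = $0M − (−$345.5M) = $345.5M.

$345.5M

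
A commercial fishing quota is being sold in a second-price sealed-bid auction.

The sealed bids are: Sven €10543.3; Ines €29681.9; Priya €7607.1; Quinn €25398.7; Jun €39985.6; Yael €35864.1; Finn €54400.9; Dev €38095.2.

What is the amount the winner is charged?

Highest bid: Finn at €54400.9, so Finn wins.
Second-highest bid: Jun at €39985.6 — that is the price the winner pays.

€39985.6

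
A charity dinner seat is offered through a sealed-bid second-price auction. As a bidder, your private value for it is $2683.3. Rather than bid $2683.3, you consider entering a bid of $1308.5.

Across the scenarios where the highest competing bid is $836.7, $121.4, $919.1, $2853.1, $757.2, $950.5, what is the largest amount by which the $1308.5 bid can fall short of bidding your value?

$836.7: same outcome either way → loss $0.
$121.4: same outcome either way → loss $0.
$919.1: same outcome either way → loss $0.
$2853.1: same outcome either way → loss $0.
$757.2: same outcome either way → loss $0.
$950.5: same outcome either way → loss $0.
Maximum loss: $0.

$0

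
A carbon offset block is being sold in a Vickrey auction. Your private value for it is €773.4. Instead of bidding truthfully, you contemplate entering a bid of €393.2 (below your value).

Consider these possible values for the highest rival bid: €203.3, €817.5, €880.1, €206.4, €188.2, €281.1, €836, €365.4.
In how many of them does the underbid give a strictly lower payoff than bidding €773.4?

The deviation hurts exactly when the highest competing bid lies strictly between €393.2 and €773.4 — underbidding then forfeits a profitable win.
€203.3: below both → same outcome either way.
€817.5: above both → same outcome either way.
€880.1: above both → same outcome either way.
€206.4: below both → same outcome either way.
€188.2: below both → same outcome either way.
€281.1: below both → same outcome either way.
€836: above both → same outcome either way.
€365.4: below both → same outcome either way.
Count: 0.

0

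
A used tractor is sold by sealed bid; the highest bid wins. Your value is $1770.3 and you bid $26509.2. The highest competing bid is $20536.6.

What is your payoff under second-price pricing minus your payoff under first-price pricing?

$5972.6

You have the highest bid, so you win under either rule.
Second-price: pay $20536.6 → payoff −$18766.3.
First-price: pay your own bid $26509.2 → payoff −$24738.9.
Difference = −$18766.3 − (−$24738.9) = $5972.6.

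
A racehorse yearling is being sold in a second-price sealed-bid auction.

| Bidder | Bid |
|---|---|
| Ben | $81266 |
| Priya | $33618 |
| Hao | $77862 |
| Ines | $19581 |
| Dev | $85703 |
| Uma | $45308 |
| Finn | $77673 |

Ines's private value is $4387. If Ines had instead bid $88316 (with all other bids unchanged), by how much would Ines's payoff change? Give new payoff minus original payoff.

−$81316

The highest bid among the other bidders is $85703; Ines's bid doesn't change that.
Original bid $19581: Ines is not highest (top rival bid is $85703); payoff $0.
Alternative bid $88316: Ines is highest, pays the top rival bid $85703; payoff $4387 − $85703 = −$81316.
Change in payoff = −$81316 − ($0) = −$81316.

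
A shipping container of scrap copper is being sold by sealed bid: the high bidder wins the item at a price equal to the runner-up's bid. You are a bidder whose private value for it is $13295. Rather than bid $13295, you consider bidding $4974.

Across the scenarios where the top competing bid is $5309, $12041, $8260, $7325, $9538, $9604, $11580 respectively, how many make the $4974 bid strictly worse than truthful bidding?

7

The deviation hurts exactly when the highest competing bid lies strictly between $4974 and $13295 — underbidding then forfeits a profitable win.
$5309: inside the interval → strictly worse (loss $7986).
$12041: inside the interval → strictly worse (loss $1254).
$8260: inside the interval → strictly worse (loss $5035).
$7325: inside the interval → strictly worse (loss $5970).
$9538: inside the interval → strictly worse (loss $3757).
$9604: inside the interval → strictly worse (loss $3691).
$11580: inside the interval → strictly worse (loss $1715).
Count: 7.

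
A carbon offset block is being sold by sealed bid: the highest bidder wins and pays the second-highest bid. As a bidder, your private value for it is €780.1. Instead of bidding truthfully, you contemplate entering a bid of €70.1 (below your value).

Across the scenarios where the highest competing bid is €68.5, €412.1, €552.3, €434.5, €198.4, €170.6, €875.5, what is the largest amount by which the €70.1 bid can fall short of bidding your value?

€68.5: same outcome either way → loss €0.
€412.1: truthful gives €368, deviation gives €0 → loss €368.
€552.3: truthful gives €227.8, deviation gives €0 → loss €227.8.
€434.5: truthful gives €345.6, deviation gives €0 → loss €345.6.
€198.4: truthful gives €581.7, deviation gives €0 → loss €581.7.
€170.6: truthful gives €609.5, deviation gives €0 → loss €609.5.
€875.5: same outcome either way → loss €0.
Maximum loss: €609.5.

€609.5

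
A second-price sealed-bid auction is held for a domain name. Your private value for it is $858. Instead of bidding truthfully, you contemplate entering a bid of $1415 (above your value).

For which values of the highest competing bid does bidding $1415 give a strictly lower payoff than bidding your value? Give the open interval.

If the competing bid is below $858, both bids win at the same price — no difference.
If it is above $1415, both bids lose — no difference.
If it lies strictly between $858 and $1415, bidding your value loses (payoff 0) while bidding $1415 wins at a price above your value (payoff negative).
So the deviation strictly hurts on the open interval ($858, $1415).

($858, $1415)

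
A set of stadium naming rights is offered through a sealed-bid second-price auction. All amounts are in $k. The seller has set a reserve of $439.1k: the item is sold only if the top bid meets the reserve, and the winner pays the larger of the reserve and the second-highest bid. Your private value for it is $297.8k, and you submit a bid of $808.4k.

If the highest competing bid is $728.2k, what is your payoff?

−$430.4k

Your bid $808.4k is the highest and exceeds the reserve.
Price = max(second-highest bid, reserve) = max($728.2k, $439.1k) = $728.2k.
Payoff = $297.8k − $728.2k = −$430.4k.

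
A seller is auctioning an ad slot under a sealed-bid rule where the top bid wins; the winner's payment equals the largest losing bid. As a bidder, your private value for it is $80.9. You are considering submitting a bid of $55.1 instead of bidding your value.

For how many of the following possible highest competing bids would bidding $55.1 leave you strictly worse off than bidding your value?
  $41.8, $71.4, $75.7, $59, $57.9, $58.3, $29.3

5

The deviation hurts exactly when the highest competing bid lies strictly between $55.1 and $80.9 — underbidding then forfeits a profitable win.
$41.8: below both → same outcome either way.
$71.4: inside the interval → strictly worse (loss $9.5).
$75.7: inside the interval → strictly worse (loss $5.2).
$59: inside the interval → strictly worse (loss $21.9).
$57.9: inside the interval → strictly worse (loss $23).
$58.3: inside the interval → strictly worse (loss $22.6).
$29.3: below both → same outcome either way.
Count: 5.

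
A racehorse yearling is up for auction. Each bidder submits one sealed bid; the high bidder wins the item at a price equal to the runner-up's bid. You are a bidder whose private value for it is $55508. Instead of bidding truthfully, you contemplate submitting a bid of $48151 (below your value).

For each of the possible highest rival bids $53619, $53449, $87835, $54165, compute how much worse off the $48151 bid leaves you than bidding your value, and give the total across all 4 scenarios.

The deviation costs you only when the competing bid falls strictly between $48151 and $55508; elsewhere both bids give the same outcome.
$53619: truthful payoff $1889, deviation payoff $0 → loss $1889.
$53449: truthful payoff $2059, deviation payoff $0 → loss $2059.
$87835: outcomes coincide → loss $0.
$54165: truthful payoff $1343, deviation payoff $0 → loss $1343.
Total loss = $1889 + $2059 + $1343 = $5291.

$5291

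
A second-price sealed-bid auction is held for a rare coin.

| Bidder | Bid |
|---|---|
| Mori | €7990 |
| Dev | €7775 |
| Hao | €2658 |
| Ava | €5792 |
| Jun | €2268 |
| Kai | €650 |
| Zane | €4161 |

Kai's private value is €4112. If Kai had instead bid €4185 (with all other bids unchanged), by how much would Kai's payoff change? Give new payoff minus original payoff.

€0

The highest bid among the other bidders is €7990; Kai's bid doesn't change that.
Original bid €650: Kai is not highest (top rival bid is €7990); payoff €0.
Alternative bid €4185: Kai is not highest (top rival bid is €7990); payoff €0.
Change in payoff = €0 − (€0) = €0.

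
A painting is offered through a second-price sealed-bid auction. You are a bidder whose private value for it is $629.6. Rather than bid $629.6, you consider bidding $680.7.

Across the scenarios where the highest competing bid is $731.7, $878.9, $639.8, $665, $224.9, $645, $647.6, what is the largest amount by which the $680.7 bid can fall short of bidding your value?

$35.4

$731.7: same outcome either way → loss $0.
$878.9: same outcome either way → loss $0.
$639.8: truthful gives $0, deviation gives −$10.2 → loss $10.2.
$665: truthful gives $0, deviation gives −$35.4 → loss $35.4.
$224.9: same outcome either way → loss $0.
$645: truthful gives $0, deviation gives −$15.4 → loss $15.4.
$647.6: truthful gives $0, deviation gives −$18 → loss $18.
Maximum loss: $35.4.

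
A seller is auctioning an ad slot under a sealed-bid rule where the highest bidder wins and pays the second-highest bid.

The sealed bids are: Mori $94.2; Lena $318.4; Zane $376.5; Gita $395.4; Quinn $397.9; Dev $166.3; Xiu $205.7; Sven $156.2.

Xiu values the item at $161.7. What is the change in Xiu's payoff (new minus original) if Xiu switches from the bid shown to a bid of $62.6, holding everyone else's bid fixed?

$0

The highest bid among the other bidders is $397.9; Xiu's bid doesn't change that.
Original bid $205.7: Xiu is not highest (top rival bid is $397.9); payoff $0.
Alternative bid $62.6: Xiu is not highest (top rival bid is $397.9); payoff $0.
Change in payoff = $0 − ($0) = $0.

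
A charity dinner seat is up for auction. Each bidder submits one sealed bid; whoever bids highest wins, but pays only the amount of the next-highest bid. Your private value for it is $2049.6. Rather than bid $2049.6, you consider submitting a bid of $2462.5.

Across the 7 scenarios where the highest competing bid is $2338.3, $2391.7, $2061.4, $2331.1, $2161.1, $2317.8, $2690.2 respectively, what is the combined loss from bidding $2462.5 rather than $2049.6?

The deviation costs you only when the competing bid falls strictly between $2049.6 and $2462.5; elsewhere both bids give the same outcome.
$2338.3: truthful payoff $0, deviation payoff −$288.7 → loss $288.7.
$2391.7: truthful payoff $0, deviation payoff −$342.1 → loss $342.1.
$2061.4: truthful payoff $0, deviation payoff −$11.8 → loss $11.8.
$2331.1: truthful payoff $0, deviation payoff −$281.5 → loss $281.5.
$2161.1: truthful payoff $0, deviation payoff −$111.5 → loss $111.5.
$2317.8: truthful payoff $0, deviation payoff −$268.2 → loss $268.2.
$2690.2: outcomes coincide → loss $0.
Total loss = $288.7 + $342.1 + $11.8 + $281.5 + $111.5 + $268.2 = $1303.8.

$1303.8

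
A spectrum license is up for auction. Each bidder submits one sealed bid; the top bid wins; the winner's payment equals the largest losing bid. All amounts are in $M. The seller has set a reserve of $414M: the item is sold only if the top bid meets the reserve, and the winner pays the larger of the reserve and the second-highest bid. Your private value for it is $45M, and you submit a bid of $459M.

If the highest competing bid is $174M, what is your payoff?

Your bid $459M is the highest and exceeds the reserve.
Price = max(second-highest bid, reserve) = max($174M, $414M) = $414M.
Payoff = $45M − $414M = −$369M.

−$369M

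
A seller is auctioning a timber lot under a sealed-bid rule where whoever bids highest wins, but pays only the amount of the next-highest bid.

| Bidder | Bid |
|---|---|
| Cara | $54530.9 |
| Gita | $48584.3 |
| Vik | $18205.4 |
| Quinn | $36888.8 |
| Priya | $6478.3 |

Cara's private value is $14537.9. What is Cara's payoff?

−$34046.4

Highest bid: Cara at $54530.9, so Cara wins.
Second-highest bid: Gita at $48584.3 — that is the price the winner pays.
Cara's payoff = value − price = $14537.9 − $48584.3 = −$34046.4.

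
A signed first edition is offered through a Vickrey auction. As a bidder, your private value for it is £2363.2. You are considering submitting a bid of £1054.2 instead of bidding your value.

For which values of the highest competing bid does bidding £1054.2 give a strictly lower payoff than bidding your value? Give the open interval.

If the competing bid is below £1054.2, both bids win at the same price — no difference.
If it is above £2363.2, both bids lose — no difference.
If it lies strictly between £1054.2 and £2363.2, bidding your value wins at a price below your value (positive payoff) while bidding £1054.2 loses (payoff 0).
So the deviation strictly hurts on the open interval (£1054.2, £2363.2).

(£1054.2, £2363.2)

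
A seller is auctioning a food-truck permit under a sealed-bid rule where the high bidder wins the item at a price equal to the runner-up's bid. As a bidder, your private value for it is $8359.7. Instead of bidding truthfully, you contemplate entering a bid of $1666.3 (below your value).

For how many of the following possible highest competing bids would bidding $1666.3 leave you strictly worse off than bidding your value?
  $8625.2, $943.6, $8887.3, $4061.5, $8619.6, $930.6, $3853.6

The deviation hurts exactly when the highest competing bid lies strictly between $1666.3 and $8359.7 — underbidding then forfeits a profitable win.
$8625.2: above both → same outcome either way.
$943.6: below both → same outcome either way.
$8887.3: above both → same outcome either way.
$4061.5: inside the interval → strictly worse (loss $4298.2).
$8619.6: above both → same outcome either way.
$930.6: below both → same outcome either way.
$3853.6: inside the interval → strictly worse (loss $4506.1).
Count: 2.

2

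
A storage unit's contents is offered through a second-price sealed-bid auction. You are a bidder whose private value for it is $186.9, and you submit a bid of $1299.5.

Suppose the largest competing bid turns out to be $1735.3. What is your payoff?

$0

Your bid $1299.5 is below the highest competing bid $1735.3, so you lose.
A losing bidder pays nothing and receives nothing: payoff = $0.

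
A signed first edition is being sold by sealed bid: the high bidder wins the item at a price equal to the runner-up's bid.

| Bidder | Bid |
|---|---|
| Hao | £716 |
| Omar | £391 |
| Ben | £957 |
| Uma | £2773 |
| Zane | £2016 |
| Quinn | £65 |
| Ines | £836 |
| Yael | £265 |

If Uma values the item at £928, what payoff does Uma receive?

Highest bid: Uma at £2773, so Uma wins.
Second-highest bid: Zane at £2016 — that is the price the winner pays.
Uma's payoff = value − price = £928 − £2016 = −£1088.

−£1088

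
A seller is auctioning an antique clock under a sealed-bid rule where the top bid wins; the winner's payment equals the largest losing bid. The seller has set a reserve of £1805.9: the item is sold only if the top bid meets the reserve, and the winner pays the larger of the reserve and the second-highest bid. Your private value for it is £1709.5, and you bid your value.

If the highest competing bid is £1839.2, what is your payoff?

£0

Your bid £1709.5 is below the highest competing bid £1839.2, so you lose. Payoff £0.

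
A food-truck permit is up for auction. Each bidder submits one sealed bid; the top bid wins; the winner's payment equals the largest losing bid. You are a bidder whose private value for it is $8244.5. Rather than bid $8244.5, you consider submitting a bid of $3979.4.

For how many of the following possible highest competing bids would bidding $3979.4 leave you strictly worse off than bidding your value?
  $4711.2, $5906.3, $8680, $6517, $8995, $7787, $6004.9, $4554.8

6

The deviation hurts exactly when the highest competing bid lies strictly between $3979.4 and $8244.5 — underbidding then forfeits a profitable win.
$4711.2: inside the interval → strictly worse (loss $3533.3).
$5906.3: inside the interval → strictly worse (loss $2338.2).
$8680: above both → same outcome either way.
$6517: inside the interval → strictly worse (loss $1727.5).
$8995: above both → same outcome either way.
$7787: inside the interval → strictly worse (loss $457.5).
$6004.9: inside the interval → strictly worse (loss $2239.6).
$4554.8: inside the interval → strictly worse (loss $3689.7).
Count: 6.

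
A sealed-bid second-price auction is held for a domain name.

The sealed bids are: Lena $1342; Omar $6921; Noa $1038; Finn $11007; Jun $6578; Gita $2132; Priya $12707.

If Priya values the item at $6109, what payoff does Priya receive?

Highest bid: Priya at $12707, so Priya wins.
Second-highest bid: Finn at $11007 — that is the price the winner pays.
Priya's payoff = value − price = $6109 − $11007 = −$4898.

−$4898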